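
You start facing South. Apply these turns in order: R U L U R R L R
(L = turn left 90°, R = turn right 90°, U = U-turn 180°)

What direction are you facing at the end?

Answer: Final heading: North

Derivation:
Start: South
  R (right (90° clockwise)) -> West
  U (U-turn (180°)) -> East
  L (left (90° counter-clockwise)) -> North
  U (U-turn (180°)) -> South
  R (right (90° clockwise)) -> West
  R (right (90° clockwise)) -> North
  L (left (90° counter-clockwise)) -> West
  R (right (90° clockwise)) -> North
Final: North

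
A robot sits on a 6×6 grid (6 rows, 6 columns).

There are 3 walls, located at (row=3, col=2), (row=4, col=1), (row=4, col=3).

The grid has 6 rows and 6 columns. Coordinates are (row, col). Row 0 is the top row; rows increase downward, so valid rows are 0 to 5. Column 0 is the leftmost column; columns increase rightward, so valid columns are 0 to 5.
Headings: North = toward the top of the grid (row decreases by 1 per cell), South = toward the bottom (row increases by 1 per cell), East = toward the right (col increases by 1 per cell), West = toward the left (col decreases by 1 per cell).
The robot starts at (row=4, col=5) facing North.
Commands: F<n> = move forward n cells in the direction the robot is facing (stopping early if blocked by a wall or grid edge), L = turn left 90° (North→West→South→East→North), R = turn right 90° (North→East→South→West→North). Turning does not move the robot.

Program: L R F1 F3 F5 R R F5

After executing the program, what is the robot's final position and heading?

Start: (row=4, col=5), facing North
  L: turn left, now facing West
  R: turn right, now facing North
  F1: move forward 1, now at (row=3, col=5)
  F3: move forward 3, now at (row=0, col=5)
  F5: move forward 0/5 (blocked), now at (row=0, col=5)
  R: turn right, now facing East
  R: turn right, now facing South
  F5: move forward 5, now at (row=5, col=5)
Final: (row=5, col=5), facing South

Answer: Final position: (row=5, col=5), facing South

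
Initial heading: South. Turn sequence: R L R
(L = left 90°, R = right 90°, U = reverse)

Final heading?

Answer: Final heading: West

Derivation:
Start: South
  R (right (90° clockwise)) -> West
  L (left (90° counter-clockwise)) -> South
  R (right (90° clockwise)) -> West
Final: West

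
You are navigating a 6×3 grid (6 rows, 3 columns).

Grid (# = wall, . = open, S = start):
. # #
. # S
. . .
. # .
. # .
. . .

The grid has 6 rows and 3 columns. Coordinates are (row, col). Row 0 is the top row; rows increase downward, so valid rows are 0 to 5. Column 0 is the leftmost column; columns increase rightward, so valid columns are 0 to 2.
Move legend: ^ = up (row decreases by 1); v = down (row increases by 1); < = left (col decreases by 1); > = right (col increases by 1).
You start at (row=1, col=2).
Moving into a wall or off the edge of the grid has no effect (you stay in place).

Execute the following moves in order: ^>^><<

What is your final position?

Start: (row=1, col=2)
  ^ (up): blocked, stay at (row=1, col=2)
  > (right): blocked, stay at (row=1, col=2)
  ^ (up): blocked, stay at (row=1, col=2)
  > (right): blocked, stay at (row=1, col=2)
  < (left): blocked, stay at (row=1, col=2)
  < (left): blocked, stay at (row=1, col=2)
Final: (row=1, col=2)

Answer: Final position: (row=1, col=2)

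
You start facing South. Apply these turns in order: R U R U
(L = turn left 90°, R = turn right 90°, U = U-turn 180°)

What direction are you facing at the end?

Start: South
  R (right (90° clockwise)) -> West
  U (U-turn (180°)) -> East
  R (right (90° clockwise)) -> South
  U (U-turn (180°)) -> North
Final: North

Answer: Final heading: North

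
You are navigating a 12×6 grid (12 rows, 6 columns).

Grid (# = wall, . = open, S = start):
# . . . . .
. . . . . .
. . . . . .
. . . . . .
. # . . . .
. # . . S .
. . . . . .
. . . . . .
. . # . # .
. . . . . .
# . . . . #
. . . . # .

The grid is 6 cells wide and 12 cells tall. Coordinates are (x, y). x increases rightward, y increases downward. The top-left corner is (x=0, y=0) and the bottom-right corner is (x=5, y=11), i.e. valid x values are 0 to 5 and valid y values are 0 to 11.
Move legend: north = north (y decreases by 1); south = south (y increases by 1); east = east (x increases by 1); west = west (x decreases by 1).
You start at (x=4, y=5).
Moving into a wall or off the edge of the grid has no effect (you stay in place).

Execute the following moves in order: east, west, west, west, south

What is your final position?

Answer: Final position: (x=2, y=6)

Derivation:
Start: (x=4, y=5)
  east (east): (x=4, y=5) -> (x=5, y=5)
  west (west): (x=5, y=5) -> (x=4, y=5)
  west (west): (x=4, y=5) -> (x=3, y=5)
  west (west): (x=3, y=5) -> (x=2, y=5)
  south (south): (x=2, y=5) -> (x=2, y=6)
Final: (x=2, y=6)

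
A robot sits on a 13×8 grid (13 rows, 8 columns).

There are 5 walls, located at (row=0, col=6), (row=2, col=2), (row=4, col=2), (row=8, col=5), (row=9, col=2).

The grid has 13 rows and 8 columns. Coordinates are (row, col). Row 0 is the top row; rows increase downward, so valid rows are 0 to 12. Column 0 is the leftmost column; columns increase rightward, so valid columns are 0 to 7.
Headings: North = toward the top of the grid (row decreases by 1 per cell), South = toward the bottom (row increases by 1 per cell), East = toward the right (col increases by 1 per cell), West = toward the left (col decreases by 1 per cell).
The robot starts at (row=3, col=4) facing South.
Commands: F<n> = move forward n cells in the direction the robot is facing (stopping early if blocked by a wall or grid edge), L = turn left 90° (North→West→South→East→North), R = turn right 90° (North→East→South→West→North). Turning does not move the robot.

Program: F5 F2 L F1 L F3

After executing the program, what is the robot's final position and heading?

Answer: Final position: (row=9, col=5), facing North

Derivation:
Start: (row=3, col=4), facing South
  F5: move forward 5, now at (row=8, col=4)
  F2: move forward 2, now at (row=10, col=4)
  L: turn left, now facing East
  F1: move forward 1, now at (row=10, col=5)
  L: turn left, now facing North
  F3: move forward 1/3 (blocked), now at (row=9, col=5)
Final: (row=9, col=5), facing North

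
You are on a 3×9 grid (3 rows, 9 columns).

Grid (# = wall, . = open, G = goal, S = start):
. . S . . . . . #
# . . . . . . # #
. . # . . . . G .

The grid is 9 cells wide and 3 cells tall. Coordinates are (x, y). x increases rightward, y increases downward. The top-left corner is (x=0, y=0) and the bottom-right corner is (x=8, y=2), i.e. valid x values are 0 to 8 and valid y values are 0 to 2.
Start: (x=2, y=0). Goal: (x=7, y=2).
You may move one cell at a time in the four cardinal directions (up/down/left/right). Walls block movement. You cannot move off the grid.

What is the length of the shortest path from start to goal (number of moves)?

BFS from (x=2, y=0) until reaching (x=7, y=2):
  Distance 0: (x=2, y=0)
  Distance 1: (x=1, y=0), (x=3, y=0), (x=2, y=1)
  Distance 2: (x=0, y=0), (x=4, y=0), (x=1, y=1), (x=3, y=1)
  Distance 3: (x=5, y=0), (x=4, y=1), (x=1, y=2), (x=3, y=2)
  Distance 4: (x=6, y=0), (x=5, y=1), (x=0, y=2), (x=4, y=2)
  Distance 5: (x=7, y=0), (x=6, y=1), (x=5, y=2)
  Distance 6: (x=6, y=2)
  Distance 7: (x=7, y=2)  <- goal reached here
One shortest path (7 moves): (x=2, y=0) -> (x=3, y=0) -> (x=4, y=0) -> (x=5, y=0) -> (x=6, y=0) -> (x=6, y=1) -> (x=6, y=2) -> (x=7, y=2)

Answer: Shortest path length: 7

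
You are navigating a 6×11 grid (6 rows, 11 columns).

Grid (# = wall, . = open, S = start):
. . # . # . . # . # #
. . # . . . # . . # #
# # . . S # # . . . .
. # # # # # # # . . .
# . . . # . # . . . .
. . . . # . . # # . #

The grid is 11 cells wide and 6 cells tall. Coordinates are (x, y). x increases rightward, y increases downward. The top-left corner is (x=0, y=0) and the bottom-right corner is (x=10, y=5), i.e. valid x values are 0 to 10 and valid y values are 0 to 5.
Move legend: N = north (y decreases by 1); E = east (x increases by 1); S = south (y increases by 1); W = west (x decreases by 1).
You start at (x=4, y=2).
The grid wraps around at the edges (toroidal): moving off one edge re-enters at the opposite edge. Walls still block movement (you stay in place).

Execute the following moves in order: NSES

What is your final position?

Start: (x=4, y=2)
  N (north): (x=4, y=2) -> (x=4, y=1)
  S (south): (x=4, y=1) -> (x=4, y=2)
  E (east): blocked, stay at (x=4, y=2)
  S (south): blocked, stay at (x=4, y=2)
Final: (x=4, y=2)

Answer: Final position: (x=4, y=2)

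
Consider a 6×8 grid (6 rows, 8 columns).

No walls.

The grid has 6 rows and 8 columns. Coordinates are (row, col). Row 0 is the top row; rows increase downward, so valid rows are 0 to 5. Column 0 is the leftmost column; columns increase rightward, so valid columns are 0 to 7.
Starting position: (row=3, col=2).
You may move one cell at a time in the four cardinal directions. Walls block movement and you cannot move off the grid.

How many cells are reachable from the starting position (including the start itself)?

BFS flood-fill from (row=3, col=2):
  Distance 0: (row=3, col=2)
  Distance 1: (row=2, col=2), (row=3, col=1), (row=3, col=3), (row=4, col=2)
  Distance 2: (row=1, col=2), (row=2, col=1), (row=2, col=3), (row=3, col=0), (row=3, col=4), (row=4, col=1), (row=4, col=3), (row=5, col=2)
  Distance 3: (row=0, col=2), (row=1, col=1), (row=1, col=3), (row=2, col=0), (row=2, col=4), (row=3, col=5), (row=4, col=0), (row=4, col=4), (row=5, col=1), (row=5, col=3)
  Distance 4: (row=0, col=1), (row=0, col=3), (row=1, col=0), (row=1, col=4), (row=2, col=5), (row=3, col=6), (row=4, col=5), (row=5, col=0), (row=5, col=4)
  Distance 5: (row=0, col=0), (row=0, col=4), (row=1, col=5), (row=2, col=6), (row=3, col=7), (row=4, col=6), (row=5, col=5)
  Distance 6: (row=0, col=5), (row=1, col=6), (row=2, col=7), (row=4, col=7), (row=5, col=6)
  Distance 7: (row=0, col=6), (row=1, col=7), (row=5, col=7)
  Distance 8: (row=0, col=7)
Total reachable: 48 (grid has 48 open cells total)

Answer: Reachable cells: 48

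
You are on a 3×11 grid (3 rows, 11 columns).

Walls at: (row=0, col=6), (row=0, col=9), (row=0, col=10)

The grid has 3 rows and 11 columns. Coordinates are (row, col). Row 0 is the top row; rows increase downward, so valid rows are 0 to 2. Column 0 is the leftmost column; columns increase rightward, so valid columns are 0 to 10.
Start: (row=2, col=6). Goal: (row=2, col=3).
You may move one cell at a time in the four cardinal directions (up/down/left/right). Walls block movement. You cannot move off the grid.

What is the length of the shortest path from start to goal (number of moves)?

Answer: Shortest path length: 3

Derivation:
BFS from (row=2, col=6) until reaching (row=2, col=3):
  Distance 0: (row=2, col=6)
  Distance 1: (row=1, col=6), (row=2, col=5), (row=2, col=7)
  Distance 2: (row=1, col=5), (row=1, col=7), (row=2, col=4), (row=2, col=8)
  Distance 3: (row=0, col=5), (row=0, col=7), (row=1, col=4), (row=1, col=8), (row=2, col=3), (row=2, col=9)  <- goal reached here
One shortest path (3 moves): (row=2, col=6) -> (row=2, col=5) -> (row=2, col=4) -> (row=2, col=3)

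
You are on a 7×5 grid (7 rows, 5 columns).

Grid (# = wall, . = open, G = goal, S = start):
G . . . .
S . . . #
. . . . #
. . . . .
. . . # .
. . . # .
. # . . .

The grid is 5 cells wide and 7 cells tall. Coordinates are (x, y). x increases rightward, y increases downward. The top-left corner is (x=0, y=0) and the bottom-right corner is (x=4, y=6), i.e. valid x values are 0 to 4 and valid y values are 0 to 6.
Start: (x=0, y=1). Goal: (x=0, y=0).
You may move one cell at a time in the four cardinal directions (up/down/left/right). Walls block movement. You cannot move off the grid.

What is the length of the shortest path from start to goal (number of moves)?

Answer: Shortest path length: 1

Derivation:
BFS from (x=0, y=1) until reaching (x=0, y=0):
  Distance 0: (x=0, y=1)
  Distance 1: (x=0, y=0), (x=1, y=1), (x=0, y=2)  <- goal reached here
One shortest path (1 moves): (x=0, y=1) -> (x=0, y=0)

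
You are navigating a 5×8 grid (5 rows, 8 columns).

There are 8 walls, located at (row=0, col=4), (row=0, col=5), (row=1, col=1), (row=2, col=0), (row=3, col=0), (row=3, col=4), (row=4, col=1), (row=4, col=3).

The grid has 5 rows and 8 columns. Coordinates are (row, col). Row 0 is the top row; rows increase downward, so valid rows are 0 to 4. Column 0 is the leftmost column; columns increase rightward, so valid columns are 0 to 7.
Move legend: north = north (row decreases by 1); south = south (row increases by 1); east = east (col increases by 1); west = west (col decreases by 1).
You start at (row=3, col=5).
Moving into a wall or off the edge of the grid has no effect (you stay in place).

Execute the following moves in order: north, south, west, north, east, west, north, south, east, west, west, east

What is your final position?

Start: (row=3, col=5)
  north (north): (row=3, col=5) -> (row=2, col=5)
  south (south): (row=2, col=5) -> (row=3, col=5)
  west (west): blocked, stay at (row=3, col=5)
  north (north): (row=3, col=5) -> (row=2, col=5)
  east (east): (row=2, col=5) -> (row=2, col=6)
  west (west): (row=2, col=6) -> (row=2, col=5)
  north (north): (row=2, col=5) -> (row=1, col=5)
  south (south): (row=1, col=5) -> (row=2, col=5)
  east (east): (row=2, col=5) -> (row=2, col=6)
  west (west): (row=2, col=6) -> (row=2, col=5)
  west (west): (row=2, col=5) -> (row=2, col=4)
  east (east): (row=2, col=4) -> (row=2, col=5)
Final: (row=2, col=5)

Answer: Final position: (row=2, col=5)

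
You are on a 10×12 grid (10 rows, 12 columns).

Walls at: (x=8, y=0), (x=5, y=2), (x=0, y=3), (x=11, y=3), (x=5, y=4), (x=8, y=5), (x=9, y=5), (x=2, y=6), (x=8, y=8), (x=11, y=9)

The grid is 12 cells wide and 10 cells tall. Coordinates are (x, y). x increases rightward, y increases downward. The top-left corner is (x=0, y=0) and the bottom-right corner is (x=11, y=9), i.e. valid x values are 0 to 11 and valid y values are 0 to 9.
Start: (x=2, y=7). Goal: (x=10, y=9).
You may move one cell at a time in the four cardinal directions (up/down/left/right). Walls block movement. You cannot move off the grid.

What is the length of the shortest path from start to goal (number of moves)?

BFS from (x=2, y=7) until reaching (x=10, y=9):
  Distance 0: (x=2, y=7)
  Distance 1: (x=1, y=7), (x=3, y=7), (x=2, y=8)
  Distance 2: (x=1, y=6), (x=3, y=6), (x=0, y=7), (x=4, y=7), (x=1, y=8), (x=3, y=8), (x=2, y=9)
  Distance 3: (x=1, y=5), (x=3, y=5), (x=0, y=6), (x=4, y=6), (x=5, y=7), (x=0, y=8), (x=4, y=8), (x=1, y=9), (x=3, y=9)
  Distance 4: (x=1, y=4), (x=3, y=4), (x=0, y=5), (x=2, y=5), (x=4, y=5), (x=5, y=6), (x=6, y=7), (x=5, y=8), (x=0, y=9), (x=4, y=9)
  Distance 5: (x=1, y=3), (x=3, y=3), (x=0, y=4), (x=2, y=4), (x=4, y=4), (x=5, y=5), (x=6, y=6), (x=7, y=7), (x=6, y=8), (x=5, y=9)
  Distance 6: (x=1, y=2), (x=3, y=2), (x=2, y=3), (x=4, y=3), (x=6, y=5), (x=7, y=6), (x=8, y=7), (x=7, y=8), (x=6, y=9)
  Distance 7: (x=1, y=1), (x=3, y=1), (x=0, y=2), (x=2, y=2), (x=4, y=2), (x=5, y=3), (x=6, y=4), (x=7, y=5), (x=8, y=6), (x=9, y=7), (x=7, y=9)
  Distance 8: (x=1, y=0), (x=3, y=0), (x=0, y=1), (x=2, y=1), (x=4, y=1), (x=6, y=3), (x=7, y=4), (x=9, y=6), (x=10, y=7), (x=9, y=8), (x=8, y=9)
  Distance 9: (x=0, y=0), (x=2, y=0), (x=4, y=0), (x=5, y=1), (x=6, y=2), (x=7, y=3), (x=8, y=4), (x=10, y=6), (x=11, y=7), (x=10, y=8), (x=9, y=9)
  Distance 10: (x=5, y=0), (x=6, y=1), (x=7, y=2), (x=8, y=3), (x=9, y=4), (x=10, y=5), (x=11, y=6), (x=11, y=8), (x=10, y=9)  <- goal reached here
One shortest path (10 moves): (x=2, y=7) -> (x=3, y=7) -> (x=4, y=7) -> (x=5, y=7) -> (x=6, y=7) -> (x=7, y=7) -> (x=8, y=7) -> (x=9, y=7) -> (x=10, y=7) -> (x=10, y=8) -> (x=10, y=9)

Answer: Shortest path length: 10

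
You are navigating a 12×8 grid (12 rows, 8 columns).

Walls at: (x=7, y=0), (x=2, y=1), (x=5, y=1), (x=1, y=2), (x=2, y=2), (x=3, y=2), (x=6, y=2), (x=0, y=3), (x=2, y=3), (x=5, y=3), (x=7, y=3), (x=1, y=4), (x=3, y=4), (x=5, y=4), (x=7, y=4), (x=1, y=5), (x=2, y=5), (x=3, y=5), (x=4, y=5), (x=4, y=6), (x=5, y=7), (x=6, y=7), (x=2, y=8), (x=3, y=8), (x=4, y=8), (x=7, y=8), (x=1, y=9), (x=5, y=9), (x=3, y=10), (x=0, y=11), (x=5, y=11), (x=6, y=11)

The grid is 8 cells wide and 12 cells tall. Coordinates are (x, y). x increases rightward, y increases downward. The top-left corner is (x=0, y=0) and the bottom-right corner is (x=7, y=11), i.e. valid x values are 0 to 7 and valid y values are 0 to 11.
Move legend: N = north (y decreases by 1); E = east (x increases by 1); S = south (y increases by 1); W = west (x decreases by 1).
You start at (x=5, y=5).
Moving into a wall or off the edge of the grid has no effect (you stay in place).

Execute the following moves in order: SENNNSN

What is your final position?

Answer: Final position: (x=6, y=3)

Derivation:
Start: (x=5, y=5)
  S (south): (x=5, y=5) -> (x=5, y=6)
  E (east): (x=5, y=6) -> (x=6, y=6)
  N (north): (x=6, y=6) -> (x=6, y=5)
  N (north): (x=6, y=5) -> (x=6, y=4)
  N (north): (x=6, y=4) -> (x=6, y=3)
  S (south): (x=6, y=3) -> (x=6, y=4)
  N (north): (x=6, y=4) -> (x=6, y=3)
Final: (x=6, y=3)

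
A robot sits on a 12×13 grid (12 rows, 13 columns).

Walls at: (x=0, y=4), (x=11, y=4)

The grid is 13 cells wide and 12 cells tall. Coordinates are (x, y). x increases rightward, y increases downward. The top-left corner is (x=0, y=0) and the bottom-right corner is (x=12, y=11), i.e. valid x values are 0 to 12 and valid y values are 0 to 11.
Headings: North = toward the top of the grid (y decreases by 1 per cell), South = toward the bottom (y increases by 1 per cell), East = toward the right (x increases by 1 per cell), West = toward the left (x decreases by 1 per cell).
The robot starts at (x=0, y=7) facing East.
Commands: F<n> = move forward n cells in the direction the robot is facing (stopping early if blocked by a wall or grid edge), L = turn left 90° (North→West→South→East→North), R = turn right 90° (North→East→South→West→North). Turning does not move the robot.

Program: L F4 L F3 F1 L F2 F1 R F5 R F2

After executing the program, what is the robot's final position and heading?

Answer: Final position: (x=0, y=6), facing North

Derivation:
Start: (x=0, y=7), facing East
  L: turn left, now facing North
  F4: move forward 2/4 (blocked), now at (x=0, y=5)
  L: turn left, now facing West
  F3: move forward 0/3 (blocked), now at (x=0, y=5)
  F1: move forward 0/1 (blocked), now at (x=0, y=5)
  L: turn left, now facing South
  F2: move forward 2, now at (x=0, y=7)
  F1: move forward 1, now at (x=0, y=8)
  R: turn right, now facing West
  F5: move forward 0/5 (blocked), now at (x=0, y=8)
  R: turn right, now facing North
  F2: move forward 2, now at (x=0, y=6)
Final: (x=0, y=6), facing North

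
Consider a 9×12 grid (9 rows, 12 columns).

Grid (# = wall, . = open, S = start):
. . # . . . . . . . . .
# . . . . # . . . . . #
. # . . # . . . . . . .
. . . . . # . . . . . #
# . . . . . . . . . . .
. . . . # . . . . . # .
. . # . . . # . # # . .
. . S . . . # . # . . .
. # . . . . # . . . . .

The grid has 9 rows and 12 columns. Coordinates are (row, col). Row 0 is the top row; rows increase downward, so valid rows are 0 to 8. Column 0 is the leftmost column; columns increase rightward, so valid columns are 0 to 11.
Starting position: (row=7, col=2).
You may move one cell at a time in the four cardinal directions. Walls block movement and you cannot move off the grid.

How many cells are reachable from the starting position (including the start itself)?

BFS flood-fill from (row=7, col=2):
  Distance 0: (row=7, col=2)
  Distance 1: (row=7, col=1), (row=7, col=3), (row=8, col=2)
  Distance 2: (row=6, col=1), (row=6, col=3), (row=7, col=0), (row=7, col=4), (row=8, col=3)
  Distance 3: (row=5, col=1), (row=5, col=3), (row=6, col=0), (row=6, col=4), (row=7, col=5), (row=8, col=0), (row=8, col=4)
  Distance 4: (row=4, col=1), (row=4, col=3), (row=5, col=0), (row=5, col=2), (row=6, col=5), (row=8, col=5)
  Distance 5: (row=3, col=1), (row=3, col=3), (row=4, col=2), (row=4, col=4), (row=5, col=5)
  Distance 6: (row=2, col=3), (row=3, col=0), (row=3, col=2), (row=3, col=4), (row=4, col=5), (row=5, col=6)
  Distance 7: (row=1, col=3), (row=2, col=0), (row=2, col=2), (row=4, col=6), (row=5, col=7)
  Distance 8: (row=0, col=3), (row=1, col=2), (row=1, col=4), (row=3, col=6), (row=4, col=7), (row=5, col=8), (row=6, col=7)
  Distance 9: (row=0, col=4), (row=1, col=1), (row=2, col=6), (row=3, col=7), (row=4, col=8), (row=5, col=9), (row=7, col=7)
  Distance 10: (row=0, col=1), (row=0, col=5), (row=1, col=6), (row=2, col=5), (row=2, col=7), (row=3, col=8), (row=4, col=9), (row=8, col=7)
  Distance 11: (row=0, col=0), (row=0, col=6), (row=1, col=7), (row=2, col=8), (row=3, col=9), (row=4, col=10), (row=8, col=8)
  Distance 12: (row=0, col=7), (row=1, col=8), (row=2, col=9), (row=3, col=10), (row=4, col=11), (row=8, col=9)
  Distance 13: (row=0, col=8), (row=1, col=9), (row=2, col=10), (row=5, col=11), (row=7, col=9), (row=8, col=10)
  Distance 14: (row=0, col=9), (row=1, col=10), (row=2, col=11), (row=6, col=11), (row=7, col=10), (row=8, col=11)
  Distance 15: (row=0, col=10), (row=6, col=10), (row=7, col=11)
  Distance 16: (row=0, col=11)
Total reachable: 89 (grid has 89 open cells total)

Answer: Reachable cells: 89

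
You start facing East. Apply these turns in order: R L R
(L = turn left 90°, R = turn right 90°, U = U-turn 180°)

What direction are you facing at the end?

Answer: Final heading: South

Derivation:
Start: East
  R (right (90° clockwise)) -> South
  L (left (90° counter-clockwise)) -> East
  R (right (90° clockwise)) -> South
Final: South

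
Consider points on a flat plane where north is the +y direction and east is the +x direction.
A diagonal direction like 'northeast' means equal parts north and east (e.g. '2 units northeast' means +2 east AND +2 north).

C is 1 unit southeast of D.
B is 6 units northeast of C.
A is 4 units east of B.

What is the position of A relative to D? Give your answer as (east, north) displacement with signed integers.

Place D at the origin (east=0, north=0).
  C is 1 unit southeast of D: delta (east=+1, north=-1); C at (east=1, north=-1).
  B is 6 units northeast of C: delta (east=+6, north=+6); B at (east=7, north=5).
  A is 4 units east of B: delta (east=+4, north=+0); A at (east=11, north=5).
Therefore A relative to D: (east=11, north=5).

Answer: A is at (east=11, north=5) relative to D.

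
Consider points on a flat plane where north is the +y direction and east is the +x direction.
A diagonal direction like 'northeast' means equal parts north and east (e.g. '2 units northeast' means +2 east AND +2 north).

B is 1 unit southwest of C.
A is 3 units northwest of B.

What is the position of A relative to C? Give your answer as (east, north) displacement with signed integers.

Answer: A is at (east=-4, north=2) relative to C.

Derivation:
Place C at the origin (east=0, north=0).
  B is 1 unit southwest of C: delta (east=-1, north=-1); B at (east=-1, north=-1).
  A is 3 units northwest of B: delta (east=-3, north=+3); A at (east=-4, north=2).
Therefore A relative to C: (east=-4, north=2).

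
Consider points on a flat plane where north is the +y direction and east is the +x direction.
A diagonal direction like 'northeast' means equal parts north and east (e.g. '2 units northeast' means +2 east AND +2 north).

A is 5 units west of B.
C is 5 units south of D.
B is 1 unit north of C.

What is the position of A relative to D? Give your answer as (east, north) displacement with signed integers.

Place D at the origin (east=0, north=0).
  C is 5 units south of D: delta (east=+0, north=-5); C at (east=0, north=-5).
  B is 1 unit north of C: delta (east=+0, north=+1); B at (east=0, north=-4).
  A is 5 units west of B: delta (east=-5, north=+0); A at (east=-5, north=-4).
Therefore A relative to D: (east=-5, north=-4).

Answer: A is at (east=-5, north=-4) relative to D.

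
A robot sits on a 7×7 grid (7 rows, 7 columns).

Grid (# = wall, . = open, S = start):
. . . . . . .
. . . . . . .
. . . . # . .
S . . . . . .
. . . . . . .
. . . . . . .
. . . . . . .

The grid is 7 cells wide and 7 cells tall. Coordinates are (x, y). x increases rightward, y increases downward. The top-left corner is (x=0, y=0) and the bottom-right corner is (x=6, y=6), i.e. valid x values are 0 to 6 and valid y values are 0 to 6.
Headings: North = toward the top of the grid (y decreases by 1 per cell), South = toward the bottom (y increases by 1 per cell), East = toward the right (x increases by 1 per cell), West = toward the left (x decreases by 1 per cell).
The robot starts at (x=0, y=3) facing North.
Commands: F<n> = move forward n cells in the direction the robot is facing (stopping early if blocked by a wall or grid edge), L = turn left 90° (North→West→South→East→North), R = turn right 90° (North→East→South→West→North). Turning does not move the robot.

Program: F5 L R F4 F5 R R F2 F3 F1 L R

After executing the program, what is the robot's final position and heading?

Start: (x=0, y=3), facing North
  F5: move forward 3/5 (blocked), now at (x=0, y=0)
  L: turn left, now facing West
  R: turn right, now facing North
  F4: move forward 0/4 (blocked), now at (x=0, y=0)
  F5: move forward 0/5 (blocked), now at (x=0, y=0)
  R: turn right, now facing East
  R: turn right, now facing South
  F2: move forward 2, now at (x=0, y=2)
  F3: move forward 3, now at (x=0, y=5)
  F1: move forward 1, now at (x=0, y=6)
  L: turn left, now facing East
  R: turn right, now facing South
Final: (x=0, y=6), facing South

Answer: Final position: (x=0, y=6), facing South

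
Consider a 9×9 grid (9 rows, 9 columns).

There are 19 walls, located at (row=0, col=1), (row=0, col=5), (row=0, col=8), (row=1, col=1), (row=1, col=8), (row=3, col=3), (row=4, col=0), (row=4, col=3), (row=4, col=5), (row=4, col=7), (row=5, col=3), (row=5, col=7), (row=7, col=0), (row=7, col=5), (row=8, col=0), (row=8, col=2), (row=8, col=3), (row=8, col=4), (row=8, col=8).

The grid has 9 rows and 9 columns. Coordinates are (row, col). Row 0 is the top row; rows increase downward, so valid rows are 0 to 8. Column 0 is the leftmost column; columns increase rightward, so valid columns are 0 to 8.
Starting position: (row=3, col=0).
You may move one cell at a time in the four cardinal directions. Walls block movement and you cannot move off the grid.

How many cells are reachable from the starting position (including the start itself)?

Answer: Reachable cells: 62

Derivation:
BFS flood-fill from (row=3, col=0):
  Distance 0: (row=3, col=0)
  Distance 1: (row=2, col=0), (row=3, col=1)
  Distance 2: (row=1, col=0), (row=2, col=1), (row=3, col=2), (row=4, col=1)
  Distance 3: (row=0, col=0), (row=2, col=2), (row=4, col=2), (row=5, col=1)
  Distance 4: (row=1, col=2), (row=2, col=3), (row=5, col=0), (row=5, col=2), (row=6, col=1)
  Distance 5: (row=0, col=2), (row=1, col=3), (row=2, col=4), (row=6, col=0), (row=6, col=2), (row=7, col=1)
  Distance 6: (row=0, col=3), (row=1, col=4), (row=2, col=5), (row=3, col=4), (row=6, col=3), (row=7, col=2), (row=8, col=1)
  Distance 7: (row=0, col=4), (row=1, col=5), (row=2, col=6), (row=3, col=5), (row=4, col=4), (row=6, col=4), (row=7, col=3)
  Distance 8: (row=1, col=6), (row=2, col=7), (row=3, col=6), (row=5, col=4), (row=6, col=5), (row=7, col=4)
  Distance 9: (row=0, col=6), (row=1, col=7), (row=2, col=8), (row=3, col=7), (row=4, col=6), (row=5, col=5), (row=6, col=6)
  Distance 10: (row=0, col=7), (row=3, col=8), (row=5, col=6), (row=6, col=7), (row=7, col=6)
  Distance 11: (row=4, col=8), (row=6, col=8), (row=7, col=7), (row=8, col=6)
  Distance 12: (row=5, col=8), (row=7, col=8), (row=8, col=5), (row=8, col=7)
Total reachable: 62 (grid has 62 open cells total)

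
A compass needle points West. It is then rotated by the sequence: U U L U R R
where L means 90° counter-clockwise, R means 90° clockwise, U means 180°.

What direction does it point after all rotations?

Answer: Final heading: South

Derivation:
Start: West
  U (U-turn (180°)) -> East
  U (U-turn (180°)) -> West
  L (left (90° counter-clockwise)) -> South
  U (U-turn (180°)) -> North
  R (right (90° clockwise)) -> East
  R (right (90° clockwise)) -> South
Final: South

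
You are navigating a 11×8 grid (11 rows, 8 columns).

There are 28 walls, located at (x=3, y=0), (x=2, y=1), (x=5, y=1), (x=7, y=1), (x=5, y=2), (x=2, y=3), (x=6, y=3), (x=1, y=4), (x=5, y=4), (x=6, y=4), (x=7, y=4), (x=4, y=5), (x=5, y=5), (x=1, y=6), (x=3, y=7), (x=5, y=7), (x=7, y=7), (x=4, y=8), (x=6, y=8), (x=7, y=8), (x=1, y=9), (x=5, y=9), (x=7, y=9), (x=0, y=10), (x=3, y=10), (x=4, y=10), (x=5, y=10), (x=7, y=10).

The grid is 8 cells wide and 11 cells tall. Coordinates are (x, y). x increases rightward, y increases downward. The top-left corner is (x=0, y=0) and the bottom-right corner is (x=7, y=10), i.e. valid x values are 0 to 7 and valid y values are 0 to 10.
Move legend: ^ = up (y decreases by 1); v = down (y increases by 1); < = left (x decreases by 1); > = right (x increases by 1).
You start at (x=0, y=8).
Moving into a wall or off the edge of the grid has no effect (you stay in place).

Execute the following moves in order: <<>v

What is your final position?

Answer: Final position: (x=1, y=8)

Derivation:
Start: (x=0, y=8)
  < (left): blocked, stay at (x=0, y=8)
  < (left): blocked, stay at (x=0, y=8)
  > (right): (x=0, y=8) -> (x=1, y=8)
  v (down): blocked, stay at (x=1, y=8)
Final: (x=1, y=8)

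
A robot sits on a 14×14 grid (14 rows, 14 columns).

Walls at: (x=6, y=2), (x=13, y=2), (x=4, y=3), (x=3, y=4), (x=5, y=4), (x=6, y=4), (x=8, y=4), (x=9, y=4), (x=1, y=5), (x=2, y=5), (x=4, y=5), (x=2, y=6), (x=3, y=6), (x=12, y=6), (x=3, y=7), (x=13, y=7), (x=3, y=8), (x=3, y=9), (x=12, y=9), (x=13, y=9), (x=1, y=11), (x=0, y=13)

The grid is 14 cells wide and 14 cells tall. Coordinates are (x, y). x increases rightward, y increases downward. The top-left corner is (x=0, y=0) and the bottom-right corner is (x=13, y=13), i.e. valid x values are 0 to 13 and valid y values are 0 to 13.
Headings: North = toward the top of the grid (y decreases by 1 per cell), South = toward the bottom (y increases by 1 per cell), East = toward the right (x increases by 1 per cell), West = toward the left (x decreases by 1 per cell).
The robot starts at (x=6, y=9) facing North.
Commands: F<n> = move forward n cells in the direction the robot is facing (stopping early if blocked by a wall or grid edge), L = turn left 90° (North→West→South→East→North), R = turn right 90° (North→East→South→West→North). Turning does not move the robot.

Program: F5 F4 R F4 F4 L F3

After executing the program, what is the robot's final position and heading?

Answer: Final position: (x=13, y=3), facing North

Derivation:
Start: (x=6, y=9), facing North
  F5: move forward 4/5 (blocked), now at (x=6, y=5)
  F4: move forward 0/4 (blocked), now at (x=6, y=5)
  R: turn right, now facing East
  F4: move forward 4, now at (x=10, y=5)
  F4: move forward 3/4 (blocked), now at (x=13, y=5)
  L: turn left, now facing North
  F3: move forward 2/3 (blocked), now at (x=13, y=3)
Final: (x=13, y=3), facing North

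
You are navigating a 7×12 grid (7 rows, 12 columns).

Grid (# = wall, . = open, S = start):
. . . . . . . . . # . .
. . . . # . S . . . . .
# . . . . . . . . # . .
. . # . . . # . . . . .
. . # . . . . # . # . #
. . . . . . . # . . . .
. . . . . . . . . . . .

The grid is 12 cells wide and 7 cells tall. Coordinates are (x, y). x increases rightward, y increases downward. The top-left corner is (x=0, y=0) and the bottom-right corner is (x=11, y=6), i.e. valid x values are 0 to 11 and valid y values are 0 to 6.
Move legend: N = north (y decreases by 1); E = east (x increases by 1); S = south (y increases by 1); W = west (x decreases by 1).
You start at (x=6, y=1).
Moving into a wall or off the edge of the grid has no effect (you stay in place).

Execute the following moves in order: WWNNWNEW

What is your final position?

Answer: Final position: (x=4, y=0)

Derivation:
Start: (x=6, y=1)
  W (west): (x=6, y=1) -> (x=5, y=1)
  W (west): blocked, stay at (x=5, y=1)
  N (north): (x=5, y=1) -> (x=5, y=0)
  N (north): blocked, stay at (x=5, y=0)
  W (west): (x=5, y=0) -> (x=4, y=0)
  N (north): blocked, stay at (x=4, y=0)
  E (east): (x=4, y=0) -> (x=5, y=0)
  W (west): (x=5, y=0) -> (x=4, y=0)
Final: (x=4, y=0)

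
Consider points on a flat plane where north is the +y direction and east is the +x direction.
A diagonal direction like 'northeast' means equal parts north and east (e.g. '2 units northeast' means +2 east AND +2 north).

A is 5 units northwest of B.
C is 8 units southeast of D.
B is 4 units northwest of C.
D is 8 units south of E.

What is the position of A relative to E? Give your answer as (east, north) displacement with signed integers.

Answer: A is at (east=-1, north=-7) relative to E.

Derivation:
Place E at the origin (east=0, north=0).
  D is 8 units south of E: delta (east=+0, north=-8); D at (east=0, north=-8).
  C is 8 units southeast of D: delta (east=+8, north=-8); C at (east=8, north=-16).
  B is 4 units northwest of C: delta (east=-4, north=+4); B at (east=4, north=-12).
  A is 5 units northwest of B: delta (east=-5, north=+5); A at (east=-1, north=-7).
Therefore A relative to E: (east=-1, north=-7).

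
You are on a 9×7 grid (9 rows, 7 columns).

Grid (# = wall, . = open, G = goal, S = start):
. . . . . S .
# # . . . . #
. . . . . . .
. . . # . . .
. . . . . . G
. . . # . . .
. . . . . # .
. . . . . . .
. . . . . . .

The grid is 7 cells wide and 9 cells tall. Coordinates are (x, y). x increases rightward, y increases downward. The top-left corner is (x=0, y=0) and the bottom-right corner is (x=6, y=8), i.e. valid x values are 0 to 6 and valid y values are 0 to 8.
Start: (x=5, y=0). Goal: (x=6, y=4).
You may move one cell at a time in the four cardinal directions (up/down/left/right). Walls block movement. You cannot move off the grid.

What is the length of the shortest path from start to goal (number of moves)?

BFS from (x=5, y=0) until reaching (x=6, y=4):
  Distance 0: (x=5, y=0)
  Distance 1: (x=4, y=0), (x=6, y=0), (x=5, y=1)
  Distance 2: (x=3, y=0), (x=4, y=1), (x=5, y=2)
  Distance 3: (x=2, y=0), (x=3, y=1), (x=4, y=2), (x=6, y=2), (x=5, y=3)
  Distance 4: (x=1, y=0), (x=2, y=1), (x=3, y=2), (x=4, y=3), (x=6, y=3), (x=5, y=4)
  Distance 5: (x=0, y=0), (x=2, y=2), (x=4, y=4), (x=6, y=4), (x=5, y=5)  <- goal reached here
One shortest path (5 moves): (x=5, y=0) -> (x=5, y=1) -> (x=5, y=2) -> (x=6, y=2) -> (x=6, y=3) -> (x=6, y=4)

Answer: Shortest path length: 5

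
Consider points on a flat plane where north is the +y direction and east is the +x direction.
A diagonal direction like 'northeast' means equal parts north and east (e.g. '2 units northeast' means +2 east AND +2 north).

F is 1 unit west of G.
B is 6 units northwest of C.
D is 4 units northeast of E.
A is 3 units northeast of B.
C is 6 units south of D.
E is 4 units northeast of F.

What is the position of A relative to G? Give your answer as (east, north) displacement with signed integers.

Answer: A is at (east=4, north=11) relative to G.

Derivation:
Place G at the origin (east=0, north=0).
  F is 1 unit west of G: delta (east=-1, north=+0); F at (east=-1, north=0).
  E is 4 units northeast of F: delta (east=+4, north=+4); E at (east=3, north=4).
  D is 4 units northeast of E: delta (east=+4, north=+4); D at (east=7, north=8).
  C is 6 units south of D: delta (east=+0, north=-6); C at (east=7, north=2).
  B is 6 units northwest of C: delta (east=-6, north=+6); B at (east=1, north=8).
  A is 3 units northeast of B: delta (east=+3, north=+3); A at (east=4, north=11).
Therefore A relative to G: (east=4, north=11).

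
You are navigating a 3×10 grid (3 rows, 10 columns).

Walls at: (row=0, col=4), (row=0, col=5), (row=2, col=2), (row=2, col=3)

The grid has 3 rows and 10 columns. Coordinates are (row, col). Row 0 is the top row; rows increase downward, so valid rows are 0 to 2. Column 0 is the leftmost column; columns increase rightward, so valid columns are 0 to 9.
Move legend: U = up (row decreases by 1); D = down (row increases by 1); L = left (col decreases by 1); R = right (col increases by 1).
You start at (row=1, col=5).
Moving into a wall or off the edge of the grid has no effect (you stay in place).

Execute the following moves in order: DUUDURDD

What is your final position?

Start: (row=1, col=5)
  D (down): (row=1, col=5) -> (row=2, col=5)
  U (up): (row=2, col=5) -> (row=1, col=5)
  U (up): blocked, stay at (row=1, col=5)
  D (down): (row=1, col=5) -> (row=2, col=5)
  U (up): (row=2, col=5) -> (row=1, col=5)
  R (right): (row=1, col=5) -> (row=1, col=6)
  D (down): (row=1, col=6) -> (row=2, col=6)
  D (down): blocked, stay at (row=2, col=6)
Final: (row=2, col=6)

Answer: Final position: (row=2, col=6)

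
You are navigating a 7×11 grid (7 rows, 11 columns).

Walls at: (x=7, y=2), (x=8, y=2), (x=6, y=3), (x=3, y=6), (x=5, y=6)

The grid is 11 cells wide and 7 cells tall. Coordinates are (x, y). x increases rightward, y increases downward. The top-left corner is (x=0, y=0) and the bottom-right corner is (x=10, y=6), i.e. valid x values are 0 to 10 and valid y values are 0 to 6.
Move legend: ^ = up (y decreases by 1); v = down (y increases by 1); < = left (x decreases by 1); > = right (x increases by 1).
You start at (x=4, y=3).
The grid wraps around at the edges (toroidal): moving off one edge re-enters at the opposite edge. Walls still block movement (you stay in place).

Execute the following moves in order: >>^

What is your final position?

Start: (x=4, y=3)
  > (right): (x=4, y=3) -> (x=5, y=3)
  > (right): blocked, stay at (x=5, y=3)
  ^ (up): (x=5, y=3) -> (x=5, y=2)
Final: (x=5, y=2)

Answer: Final position: (x=5, y=2)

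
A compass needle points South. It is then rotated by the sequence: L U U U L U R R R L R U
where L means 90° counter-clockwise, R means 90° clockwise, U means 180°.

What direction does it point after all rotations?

Answer: Final heading: East

Derivation:
Start: South
  L (left (90° counter-clockwise)) -> East
  U (U-turn (180°)) -> West
  U (U-turn (180°)) -> East
  U (U-turn (180°)) -> West
  L (left (90° counter-clockwise)) -> South
  U (U-turn (180°)) -> North
  R (right (90° clockwise)) -> East
  R (right (90° clockwise)) -> South
  R (right (90° clockwise)) -> West
  L (left (90° counter-clockwise)) -> South
  R (right (90° clockwise)) -> West
  U (U-turn (180°)) -> East
Final: East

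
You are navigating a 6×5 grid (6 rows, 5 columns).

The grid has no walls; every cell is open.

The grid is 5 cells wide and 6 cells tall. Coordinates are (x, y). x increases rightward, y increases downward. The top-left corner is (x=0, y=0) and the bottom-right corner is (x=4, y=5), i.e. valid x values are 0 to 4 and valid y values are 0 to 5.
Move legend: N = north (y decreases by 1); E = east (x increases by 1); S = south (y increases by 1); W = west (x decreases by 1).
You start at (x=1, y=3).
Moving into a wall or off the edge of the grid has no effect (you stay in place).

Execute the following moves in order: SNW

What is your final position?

Start: (x=1, y=3)
  S (south): (x=1, y=3) -> (x=1, y=4)
  N (north): (x=1, y=4) -> (x=1, y=3)
  W (west): (x=1, y=3) -> (x=0, y=3)
Final: (x=0, y=3)

Answer: Final position: (x=0, y=3)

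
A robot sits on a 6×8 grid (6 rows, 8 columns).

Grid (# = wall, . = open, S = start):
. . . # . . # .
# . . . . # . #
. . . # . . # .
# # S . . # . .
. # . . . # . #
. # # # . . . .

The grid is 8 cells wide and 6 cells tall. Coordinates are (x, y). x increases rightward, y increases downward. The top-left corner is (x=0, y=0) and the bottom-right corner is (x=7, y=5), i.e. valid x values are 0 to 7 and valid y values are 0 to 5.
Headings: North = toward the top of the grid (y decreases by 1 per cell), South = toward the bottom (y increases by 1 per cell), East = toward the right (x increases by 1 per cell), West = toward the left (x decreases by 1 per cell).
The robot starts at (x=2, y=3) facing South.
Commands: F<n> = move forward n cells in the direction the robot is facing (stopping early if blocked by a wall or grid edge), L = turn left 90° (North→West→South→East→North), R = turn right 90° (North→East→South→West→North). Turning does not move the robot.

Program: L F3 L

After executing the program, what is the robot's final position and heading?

Answer: Final position: (x=4, y=3), facing North

Derivation:
Start: (x=2, y=3), facing South
  L: turn left, now facing East
  F3: move forward 2/3 (blocked), now at (x=4, y=3)
  L: turn left, now facing North
Final: (x=4, y=3), facing North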